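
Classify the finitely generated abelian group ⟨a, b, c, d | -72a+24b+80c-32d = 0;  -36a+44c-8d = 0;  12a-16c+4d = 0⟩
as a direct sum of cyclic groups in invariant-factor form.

rank_ℚ(R)=3; free=4−3=1
SNF(R) diag = [4, 12, 24] → torsion [4, 12, 24]

Answer: M ≅ ℤ^1 ⊕ ℤ/4 ⊕ ℤ/12 ⊕ ℤ/24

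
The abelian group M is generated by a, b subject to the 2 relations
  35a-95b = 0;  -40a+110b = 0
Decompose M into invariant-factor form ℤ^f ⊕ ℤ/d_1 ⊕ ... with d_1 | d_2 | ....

rank_ℚ(R)=2; free=2−2=0
SNF(R) diag = [5, 10] → torsion [5, 10]

Answer: M ≅ ℤ/5 ⊕ ℤ/10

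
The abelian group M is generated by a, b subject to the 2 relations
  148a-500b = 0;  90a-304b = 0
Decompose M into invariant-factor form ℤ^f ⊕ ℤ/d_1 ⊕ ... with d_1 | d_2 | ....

Answer: M ≅ ℤ/2 ⊕ ℤ/4

Derivation:
rank_ℚ(R)=2; free=2−2=0
SNF(R) diag = [2, 4] → torsion [2, 4]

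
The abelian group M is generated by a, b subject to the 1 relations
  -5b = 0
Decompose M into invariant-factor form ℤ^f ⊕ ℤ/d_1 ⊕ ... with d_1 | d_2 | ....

Answer: M ≅ ℤ^1 ⊕ ℤ/5

Derivation:
rank_ℚ(R)=1; free=2−1=1
SNF(R) diag = [5] → torsion [5]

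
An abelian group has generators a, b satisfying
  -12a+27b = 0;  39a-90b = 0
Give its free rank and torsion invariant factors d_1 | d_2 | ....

Answer: M ≅ ℤ/3 ⊕ ℤ/9

Derivation:
rank_ℚ(R)=2; free=2−2=0
SNF(R) diag = [3, 9] → torsion [3, 9]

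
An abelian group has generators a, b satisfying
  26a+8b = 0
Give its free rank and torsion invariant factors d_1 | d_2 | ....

rank_ℚ(R)=1; free=2−1=1
SNF(R) diag = [2] → torsion [2]

Answer: M ≅ ℤ^1 ⊕ ℤ/2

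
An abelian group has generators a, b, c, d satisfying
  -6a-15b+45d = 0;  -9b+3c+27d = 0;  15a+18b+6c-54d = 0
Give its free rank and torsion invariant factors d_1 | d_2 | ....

rank_ℚ(R)=3; free=4−3=1
SNF(R) diag = [3, 3, 3] → torsion [3, 3, 3]

Answer: M ≅ ℤ^1 ⊕ ℤ/3 ⊕ ℤ/3 ⊕ ℤ/3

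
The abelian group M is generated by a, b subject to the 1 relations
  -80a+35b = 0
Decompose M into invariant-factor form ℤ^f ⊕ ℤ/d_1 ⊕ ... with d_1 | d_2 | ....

rank_ℚ(R)=1; free=2−1=1
SNF(R) diag = [5] → torsion [5]

Answer: M ≅ ℤ^1 ⊕ ℤ/5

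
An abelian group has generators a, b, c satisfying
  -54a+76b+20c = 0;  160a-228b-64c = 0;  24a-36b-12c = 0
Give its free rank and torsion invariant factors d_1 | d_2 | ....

rank_ℚ(R)=3; free=3−3=0
SNF(R) diag = [2, 4, 12] → torsion [2, 4, 12]

Answer: M ≅ ℤ/2 ⊕ ℤ/4 ⊕ ℤ/12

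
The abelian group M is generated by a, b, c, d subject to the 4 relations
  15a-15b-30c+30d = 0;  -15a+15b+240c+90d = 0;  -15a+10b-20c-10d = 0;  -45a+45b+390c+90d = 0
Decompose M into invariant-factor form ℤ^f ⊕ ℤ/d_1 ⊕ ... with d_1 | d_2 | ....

rank_ℚ(R)=4; free=4−4=0
SNF(R) diag = [5, 15, 30, 60] → torsion [5, 15, 30, 60]

Answer: M ≅ ℤ/5 ⊕ ℤ/15 ⊕ ℤ/30 ⊕ ℤ/60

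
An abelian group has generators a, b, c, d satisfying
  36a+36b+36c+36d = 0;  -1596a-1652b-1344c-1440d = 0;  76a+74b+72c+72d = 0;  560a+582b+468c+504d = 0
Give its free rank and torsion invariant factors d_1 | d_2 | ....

Answer: M ≅ ℤ/2 ⊕ ℤ/4 ⊕ ℤ/12 ⊕ ℤ/36

Derivation:
rank_ℚ(R)=4; free=4−4=0
SNF(R) diag = [2, 4, 12, 36] → torsion [2, 4, 12, 36]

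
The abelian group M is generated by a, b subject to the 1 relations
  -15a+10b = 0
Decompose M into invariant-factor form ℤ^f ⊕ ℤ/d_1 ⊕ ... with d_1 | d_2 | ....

Answer: M ≅ ℤ^1 ⊕ ℤ/5

Derivation:
rank_ℚ(R)=1; free=2−1=1
SNF(R) diag = [5] → torsion [5]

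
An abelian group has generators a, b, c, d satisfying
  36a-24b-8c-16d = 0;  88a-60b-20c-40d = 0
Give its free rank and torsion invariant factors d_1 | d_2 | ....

rank_ℚ(R)=2; free=4−2=2
SNF(R) diag = [4, 4] → torsion [4, 4]

Answer: M ≅ ℤ^2 ⊕ ℤ/4 ⊕ ℤ/4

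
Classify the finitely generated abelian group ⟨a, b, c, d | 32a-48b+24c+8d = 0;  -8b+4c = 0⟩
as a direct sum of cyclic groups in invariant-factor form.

Answer: M ≅ ℤ^2 ⊕ ℤ/4 ⊕ ℤ/8

Derivation:
rank_ℚ(R)=2; free=4−2=2
SNF(R) diag = [4, 8] → torsion [4, 8]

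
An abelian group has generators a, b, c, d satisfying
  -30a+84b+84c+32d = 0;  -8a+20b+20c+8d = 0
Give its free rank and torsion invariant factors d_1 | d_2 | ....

rank_ℚ(R)=2; free=4−2=2
SNF(R) diag = [2, 4] → torsion [2, 4]

Answer: M ≅ ℤ^2 ⊕ ℤ/2 ⊕ ℤ/4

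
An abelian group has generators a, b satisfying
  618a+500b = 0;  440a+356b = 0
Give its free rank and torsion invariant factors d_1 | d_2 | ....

rank_ℚ(R)=2; free=2−2=0
SNF(R) diag = [2, 4] → torsion [2, 4]

Answer: M ≅ ℤ/2 ⊕ ℤ/4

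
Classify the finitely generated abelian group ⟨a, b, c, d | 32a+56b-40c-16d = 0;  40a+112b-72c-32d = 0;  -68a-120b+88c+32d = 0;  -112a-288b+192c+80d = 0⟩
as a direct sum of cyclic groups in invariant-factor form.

rank_ℚ(R)=4; free=4−4=0
SNF(R) diag = [4, 8, 8, 16] → torsion [4, 8, 8, 16]

Answer: M ≅ ℤ/4 ⊕ ℤ/8 ⊕ ℤ/8 ⊕ ℤ/16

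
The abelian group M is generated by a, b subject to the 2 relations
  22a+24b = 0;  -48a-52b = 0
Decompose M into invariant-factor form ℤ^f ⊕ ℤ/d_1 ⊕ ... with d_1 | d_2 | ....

Answer: M ≅ ℤ/2 ⊕ ℤ/4

Derivation:
rank_ℚ(R)=2; free=2−2=0
SNF(R) diag = [2, 4] → torsion [2, 4]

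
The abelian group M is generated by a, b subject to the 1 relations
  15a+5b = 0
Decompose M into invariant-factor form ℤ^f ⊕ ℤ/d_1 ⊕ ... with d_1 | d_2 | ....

rank_ℚ(R)=1; free=2−1=1
SNF(R) diag = [5] → torsion [5]

Answer: M ≅ ℤ^1 ⊕ ℤ/5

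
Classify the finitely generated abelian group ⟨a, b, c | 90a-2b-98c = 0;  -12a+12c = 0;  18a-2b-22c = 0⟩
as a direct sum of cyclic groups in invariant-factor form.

Answer: M ≅ ℤ/2 ⊕ ℤ/4 ⊕ ℤ/12

Derivation:
rank_ℚ(R)=3; free=3−3=0
SNF(R) diag = [2, 4, 12] → torsion [2, 4, 12]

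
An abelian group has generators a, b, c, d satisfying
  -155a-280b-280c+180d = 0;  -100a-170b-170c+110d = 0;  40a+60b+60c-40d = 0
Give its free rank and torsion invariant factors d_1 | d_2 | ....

Answer: M ≅ ℤ^1 ⊕ ℤ/5 ⊕ ℤ/10 ⊕ ℤ/20

Derivation:
rank_ℚ(R)=3; free=4−3=1
SNF(R) diag = [5, 10, 20] → torsion [5, 10, 20]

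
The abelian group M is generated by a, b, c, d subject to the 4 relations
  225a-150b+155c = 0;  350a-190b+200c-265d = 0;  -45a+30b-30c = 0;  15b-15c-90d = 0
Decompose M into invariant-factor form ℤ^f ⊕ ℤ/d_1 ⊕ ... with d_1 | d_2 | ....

Answer: M ≅ ℤ/5 ⊕ ℤ/5 ⊕ ℤ/15 ⊕ ℤ/45

Derivation:
rank_ℚ(R)=4; free=4−4=0
SNF(R) diag = [5, 5, 15, 45] → torsion [5, 5, 15, 45]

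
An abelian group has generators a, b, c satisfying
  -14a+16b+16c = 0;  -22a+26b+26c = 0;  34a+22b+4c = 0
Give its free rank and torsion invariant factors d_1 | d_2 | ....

rank_ℚ(R)=3; free=3−3=0
SNF(R) diag = [2, 6, 18] → torsion [2, 6, 18]

Answer: M ≅ ℤ/2 ⊕ ℤ/6 ⊕ ℤ/18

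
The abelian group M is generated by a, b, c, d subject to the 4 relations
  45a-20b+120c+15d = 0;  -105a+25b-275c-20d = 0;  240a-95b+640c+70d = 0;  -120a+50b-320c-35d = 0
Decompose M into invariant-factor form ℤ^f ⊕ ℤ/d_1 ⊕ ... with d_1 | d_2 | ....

rank_ℚ(R)=4; free=4−4=0
SNF(R) diag = [5, 5, 15, 15] → torsion [5, 5, 15, 15]

Answer: M ≅ ℤ/5 ⊕ ℤ/5 ⊕ ℤ/15 ⊕ ℤ/15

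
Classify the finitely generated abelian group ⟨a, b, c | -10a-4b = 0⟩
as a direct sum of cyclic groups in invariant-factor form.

rank_ℚ(R)=1; free=3−1=2
SNF(R) diag = [2] → torsion [2]

Answer: M ≅ ℤ^2 ⊕ ℤ/2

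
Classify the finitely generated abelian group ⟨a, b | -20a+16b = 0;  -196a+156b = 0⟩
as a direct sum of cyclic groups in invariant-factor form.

Answer: M ≅ ℤ/4 ⊕ ℤ/4

Derivation:
rank_ℚ(R)=2; free=2−2=0
SNF(R) diag = [4, 4] → torsion [4, 4]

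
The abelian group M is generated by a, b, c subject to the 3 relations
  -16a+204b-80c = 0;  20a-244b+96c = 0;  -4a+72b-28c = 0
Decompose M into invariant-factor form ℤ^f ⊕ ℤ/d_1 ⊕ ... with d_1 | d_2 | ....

Answer: M ≅ ℤ/4 ⊕ ℤ/4 ⊕ ℤ/4

Derivation:
rank_ℚ(R)=3; free=3−3=0
SNF(R) diag = [4, 4, 4] → torsion [4, 4, 4]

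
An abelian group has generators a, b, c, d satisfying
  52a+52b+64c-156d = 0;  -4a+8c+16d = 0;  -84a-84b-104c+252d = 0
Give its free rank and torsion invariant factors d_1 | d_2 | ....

rank_ℚ(R)=3; free=4−3=1
SNF(R) diag = [4, 4, 8] → torsion [4, 4, 8]

Answer: M ≅ ℤ^1 ⊕ ℤ/4 ⊕ ℤ/4 ⊕ ℤ/8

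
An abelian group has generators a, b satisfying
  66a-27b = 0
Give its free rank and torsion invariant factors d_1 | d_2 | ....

rank_ℚ(R)=1; free=2−1=1
SNF(R) diag = [3] → torsion [3]

Answer: M ≅ ℤ^1 ⊕ ℤ/3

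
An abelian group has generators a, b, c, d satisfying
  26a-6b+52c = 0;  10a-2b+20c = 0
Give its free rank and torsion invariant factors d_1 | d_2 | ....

rank_ℚ(R)=2; free=4−2=2
SNF(R) diag = [2, 4] → torsion [2, 4]

Answer: M ≅ ℤ^2 ⊕ ℤ/2 ⊕ ℤ/4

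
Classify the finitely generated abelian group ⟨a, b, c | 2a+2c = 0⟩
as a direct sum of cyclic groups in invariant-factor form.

Answer: M ≅ ℤ^2 ⊕ ℤ/2

Derivation:
rank_ℚ(R)=1; free=3−1=2
SNF(R) diag = [2] → torsion [2]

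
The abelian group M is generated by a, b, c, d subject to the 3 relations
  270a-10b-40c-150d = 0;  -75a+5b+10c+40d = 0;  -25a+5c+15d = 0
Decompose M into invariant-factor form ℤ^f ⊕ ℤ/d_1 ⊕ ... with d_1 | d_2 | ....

rank_ℚ(R)=3; free=4−3=1
SNF(R) diag = [5, 5, 10] → torsion [5, 5, 10]

Answer: M ≅ ℤ^1 ⊕ ℤ/5 ⊕ ℤ/5 ⊕ ℤ/10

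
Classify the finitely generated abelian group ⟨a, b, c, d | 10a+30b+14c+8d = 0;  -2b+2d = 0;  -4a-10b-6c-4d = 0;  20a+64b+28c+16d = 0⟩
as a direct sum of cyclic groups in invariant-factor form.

rank_ℚ(R)=4; free=4−4=0
SNF(R) diag = [2, 2, 2, 4] → torsion [2, 2, 2, 4]

Answer: M ≅ ℤ/2 ⊕ ℤ/2 ⊕ ℤ/2 ⊕ ℤ/4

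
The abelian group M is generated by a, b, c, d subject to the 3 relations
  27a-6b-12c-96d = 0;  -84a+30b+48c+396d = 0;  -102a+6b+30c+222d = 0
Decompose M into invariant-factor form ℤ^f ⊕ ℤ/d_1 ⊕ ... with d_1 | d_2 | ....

Answer: M ≅ ℤ^1 ⊕ ℤ/3 ⊕ ℤ/6 ⊕ ℤ/6

Derivation:
rank_ℚ(R)=3; free=4−3=1
SNF(R) diag = [3, 6, 6] → torsion [3, 6, 6]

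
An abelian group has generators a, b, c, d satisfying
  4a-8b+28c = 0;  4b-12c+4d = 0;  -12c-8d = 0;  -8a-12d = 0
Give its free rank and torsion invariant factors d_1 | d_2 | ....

Answer: M ≅ ℤ/4 ⊕ ℤ/4 ⊕ ℤ/4 ⊕ ℤ/4

Derivation:
rank_ℚ(R)=4; free=4−4=0
SNF(R) diag = [4, 4, 4, 4] → torsion [4, 4, 4, 4]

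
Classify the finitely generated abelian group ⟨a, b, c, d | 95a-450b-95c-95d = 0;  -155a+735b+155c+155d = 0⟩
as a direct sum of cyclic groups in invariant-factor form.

rank_ℚ(R)=2; free=4−2=2
SNF(R) diag = [5, 15] → torsion [5, 15]

Answer: M ≅ ℤ^2 ⊕ ℤ/5 ⊕ ℤ/15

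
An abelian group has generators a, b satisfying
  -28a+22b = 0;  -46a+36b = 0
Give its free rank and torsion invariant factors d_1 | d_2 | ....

rank_ℚ(R)=2; free=2−2=0
SNF(R) diag = [2, 2] → torsion [2, 2]

Answer: M ≅ ℤ/2 ⊕ ℤ/2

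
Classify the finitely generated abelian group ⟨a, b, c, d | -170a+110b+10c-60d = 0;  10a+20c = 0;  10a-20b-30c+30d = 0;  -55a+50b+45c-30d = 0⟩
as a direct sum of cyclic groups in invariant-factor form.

rank_ℚ(R)=4; free=4−4=0
SNF(R) diag = [5, 10, 30, 30] → torsion [5, 10, 30, 30]

Answer: M ≅ ℤ/5 ⊕ ℤ/10 ⊕ ℤ/30 ⊕ ℤ/30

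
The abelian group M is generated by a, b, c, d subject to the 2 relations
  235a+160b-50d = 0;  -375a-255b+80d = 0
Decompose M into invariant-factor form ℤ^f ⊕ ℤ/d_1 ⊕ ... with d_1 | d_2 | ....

Answer: M ≅ ℤ^2 ⊕ ℤ/5 ⊕ ℤ/5

Derivation:
rank_ℚ(R)=2; free=4−2=2
SNF(R) diag = [5, 5] → torsion [5, 5]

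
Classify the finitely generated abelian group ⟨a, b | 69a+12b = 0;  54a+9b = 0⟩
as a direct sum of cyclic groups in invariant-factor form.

rank_ℚ(R)=2; free=2−2=0
SNF(R) diag = [3, 9] → torsion [3, 9]

Answer: M ≅ ℤ/3 ⊕ ℤ/9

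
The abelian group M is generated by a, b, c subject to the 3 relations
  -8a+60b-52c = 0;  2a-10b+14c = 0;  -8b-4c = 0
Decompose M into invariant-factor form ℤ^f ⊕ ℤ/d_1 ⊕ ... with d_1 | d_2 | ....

rank_ℚ(R)=3; free=3−3=0
SNF(R) diag = [2, 4, 12] → torsion [2, 4, 12]

Answer: M ≅ ℤ/2 ⊕ ℤ/4 ⊕ ℤ/12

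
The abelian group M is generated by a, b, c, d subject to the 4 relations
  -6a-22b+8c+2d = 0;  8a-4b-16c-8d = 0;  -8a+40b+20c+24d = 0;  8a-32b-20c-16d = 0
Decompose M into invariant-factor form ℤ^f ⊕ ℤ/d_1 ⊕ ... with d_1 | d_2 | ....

Answer: M ≅ ℤ/2 ⊕ ℤ/4 ⊕ ℤ/4 ⊕ ℤ/8

Derivation:
rank_ℚ(R)=4; free=4−4=0
SNF(R) diag = [2, 4, 4, 8] → torsion [2, 4, 4, 8]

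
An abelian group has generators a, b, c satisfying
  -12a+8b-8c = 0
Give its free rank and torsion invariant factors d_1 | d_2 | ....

Answer: M ≅ ℤ^2 ⊕ ℤ/4

Derivation:
rank_ℚ(R)=1; free=3−1=2
SNF(R) diag = [4] → torsion [4]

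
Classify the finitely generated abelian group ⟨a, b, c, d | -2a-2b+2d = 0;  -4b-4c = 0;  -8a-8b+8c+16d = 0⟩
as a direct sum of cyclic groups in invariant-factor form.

Answer: M ≅ ℤ^1 ⊕ ℤ/2 ⊕ ℤ/4 ⊕ ℤ/8

Derivation:
rank_ℚ(R)=3; free=4−3=1
SNF(R) diag = [2, 4, 8] → torsion [2, 4, 8]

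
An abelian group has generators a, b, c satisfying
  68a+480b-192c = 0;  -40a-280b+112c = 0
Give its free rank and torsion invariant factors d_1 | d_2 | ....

rank_ℚ(R)=2; free=3−2=1
SNF(R) diag = [4, 8] → torsion [4, 8]

Answer: M ≅ ℤ^1 ⊕ ℤ/4 ⊕ ℤ/8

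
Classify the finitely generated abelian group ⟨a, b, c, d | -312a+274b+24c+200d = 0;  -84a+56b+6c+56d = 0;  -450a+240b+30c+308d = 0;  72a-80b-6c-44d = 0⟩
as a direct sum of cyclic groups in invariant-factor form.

rank_ℚ(R)=4; free=4−4=0
SNF(R) diag = [2, 2, 6, 12] → torsion [2, 2, 6, 12]

Answer: M ≅ ℤ/2 ⊕ ℤ/2 ⊕ ℤ/6 ⊕ ℤ/12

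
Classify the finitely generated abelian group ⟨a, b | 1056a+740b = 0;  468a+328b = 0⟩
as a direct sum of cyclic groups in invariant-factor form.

Answer: M ≅ ℤ/4 ⊕ ℤ/12

Derivation:
rank_ℚ(R)=2; free=2−2=0
SNF(R) diag = [4, 12] → torsion [4, 12]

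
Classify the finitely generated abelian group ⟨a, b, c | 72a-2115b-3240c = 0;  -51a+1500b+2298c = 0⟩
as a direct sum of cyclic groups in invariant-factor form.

Answer: M ≅ ℤ^1 ⊕ ℤ/3 ⊕ ℤ/9

Derivation:
rank_ℚ(R)=2; free=3−2=1
SNF(R) diag = [3, 9] → torsion [3, 9]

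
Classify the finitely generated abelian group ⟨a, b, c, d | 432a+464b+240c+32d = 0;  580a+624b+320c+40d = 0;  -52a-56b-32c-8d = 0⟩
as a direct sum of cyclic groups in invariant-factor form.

Answer: M ≅ ℤ^1 ⊕ ℤ/4 ⊕ ℤ/8 ⊕ ℤ/16

Derivation:
rank_ℚ(R)=3; free=4−3=1
SNF(R) diag = [4, 8, 16] → torsion [4, 8, 16]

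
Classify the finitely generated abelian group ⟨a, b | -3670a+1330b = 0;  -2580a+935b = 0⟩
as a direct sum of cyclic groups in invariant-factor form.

Answer: M ≅ ℤ/5 ⊕ ℤ/10

Derivation:
rank_ℚ(R)=2; free=2−2=0
SNF(R) diag = [5, 10] → torsion [5, 10]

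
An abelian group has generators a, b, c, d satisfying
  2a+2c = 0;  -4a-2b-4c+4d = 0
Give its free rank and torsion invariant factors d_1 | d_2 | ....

rank_ℚ(R)=2; free=4−2=2
SNF(R) diag = [2, 2] → torsion [2, 2]

Answer: M ≅ ℤ^2 ⊕ ℤ/2 ⊕ ℤ/2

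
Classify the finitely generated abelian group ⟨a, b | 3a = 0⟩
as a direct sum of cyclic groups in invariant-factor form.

rank_ℚ(R)=1; free=2−1=1
SNF(R) diag = [3] → torsion [3]

Answer: M ≅ ℤ^1 ⊕ ℤ/3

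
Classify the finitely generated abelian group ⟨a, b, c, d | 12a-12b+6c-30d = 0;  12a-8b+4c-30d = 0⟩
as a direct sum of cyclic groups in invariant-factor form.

rank_ℚ(R)=2; free=4−2=2
SNF(R) diag = [2, 6] → torsion [2, 6]

Answer: M ≅ ℤ^2 ⊕ ℤ/2 ⊕ ℤ/6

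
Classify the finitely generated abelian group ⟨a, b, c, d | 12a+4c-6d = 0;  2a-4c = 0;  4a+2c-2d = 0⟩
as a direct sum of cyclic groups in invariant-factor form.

rank_ℚ(R)=3; free=4−3=1
SNF(R) diag = [2, 2, 2] → torsion [2, 2, 2]

Answer: M ≅ ℤ^1 ⊕ ℤ/2 ⊕ ℤ/2 ⊕ ℤ/2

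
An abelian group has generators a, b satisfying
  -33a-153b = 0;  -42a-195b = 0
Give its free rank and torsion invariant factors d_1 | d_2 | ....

Answer: M ≅ ℤ/3 ⊕ ℤ/3

Derivation:
rank_ℚ(R)=2; free=2−2=0
SNF(R) diag = [3, 3] → torsion [3, 3]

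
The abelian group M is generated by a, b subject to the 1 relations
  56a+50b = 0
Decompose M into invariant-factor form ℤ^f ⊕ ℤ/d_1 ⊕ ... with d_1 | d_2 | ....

Answer: M ≅ ℤ^1 ⊕ ℤ/2

Derivation:
rank_ℚ(R)=1; free=2−1=1
SNF(R) diag = [2] → torsion [2]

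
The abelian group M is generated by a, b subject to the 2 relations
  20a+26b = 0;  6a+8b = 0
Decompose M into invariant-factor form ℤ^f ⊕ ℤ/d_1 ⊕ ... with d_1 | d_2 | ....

rank_ℚ(R)=2; free=2−2=0
SNF(R) diag = [2, 2] → torsion [2, 2]

Answer: M ≅ ℤ/2 ⊕ ℤ/2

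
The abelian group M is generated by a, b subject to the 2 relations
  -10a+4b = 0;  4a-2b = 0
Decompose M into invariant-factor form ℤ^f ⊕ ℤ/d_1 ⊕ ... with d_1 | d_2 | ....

Answer: M ≅ ℤ/2 ⊕ ℤ/2

Derivation:
rank_ℚ(R)=2; free=2−2=0
SNF(R) diag = [2, 2] → torsion [2, 2]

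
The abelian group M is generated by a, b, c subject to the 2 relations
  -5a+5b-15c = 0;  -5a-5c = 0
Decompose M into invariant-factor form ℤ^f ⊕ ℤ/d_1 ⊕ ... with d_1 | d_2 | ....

rank_ℚ(R)=2; free=3−2=1
SNF(R) diag = [5, 5] → torsion [5, 5]

Answer: M ≅ ℤ^1 ⊕ ℤ/5 ⊕ ℤ/5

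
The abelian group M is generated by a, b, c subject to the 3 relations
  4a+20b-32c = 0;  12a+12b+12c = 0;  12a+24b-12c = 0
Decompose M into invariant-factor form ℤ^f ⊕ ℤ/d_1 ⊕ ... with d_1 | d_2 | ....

Answer: M ≅ ℤ/4 ⊕ ℤ/12 ⊕ ℤ/12

Derivation:
rank_ℚ(R)=3; free=3−3=0
SNF(R) diag = [4, 12, 12] → torsion [4, 12, 12]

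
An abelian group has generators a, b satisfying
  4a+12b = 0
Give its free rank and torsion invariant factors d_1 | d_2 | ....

Answer: M ≅ ℤ^1 ⊕ ℤ/4

Derivation:
rank_ℚ(R)=1; free=2−1=1
SNF(R) diag = [4] → torsion [4]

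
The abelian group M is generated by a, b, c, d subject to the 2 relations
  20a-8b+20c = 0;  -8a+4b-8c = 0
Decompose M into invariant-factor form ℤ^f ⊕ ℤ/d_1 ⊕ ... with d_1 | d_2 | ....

Answer: M ≅ ℤ^2 ⊕ ℤ/4 ⊕ ℤ/4

Derivation:
rank_ℚ(R)=2; free=4−2=2
SNF(R) diag = [4, 4] → torsion [4, 4]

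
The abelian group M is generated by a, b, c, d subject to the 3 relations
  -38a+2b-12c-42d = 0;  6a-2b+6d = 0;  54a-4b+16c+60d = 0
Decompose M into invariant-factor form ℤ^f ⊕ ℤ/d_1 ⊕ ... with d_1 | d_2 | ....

rank_ℚ(R)=3; free=4−3=1
SNF(R) diag = [2, 2, 4] → torsion [2, 2, 4]

Answer: M ≅ ℤ^1 ⊕ ℤ/2 ⊕ ℤ/2 ⊕ ℤ/4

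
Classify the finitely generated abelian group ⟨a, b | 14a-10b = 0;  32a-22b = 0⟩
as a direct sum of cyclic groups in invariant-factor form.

Answer: M ≅ ℤ/2 ⊕ ℤ/6

Derivation:
rank_ℚ(R)=2; free=2−2=0
SNF(R) diag = [2, 6] → torsion [2, 6]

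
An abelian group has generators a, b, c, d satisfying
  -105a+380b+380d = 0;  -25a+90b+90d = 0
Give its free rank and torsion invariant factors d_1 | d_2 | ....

Answer: M ≅ ℤ^2 ⊕ ℤ/5 ⊕ ℤ/10

Derivation:
rank_ℚ(R)=2; free=4−2=2
SNF(R) diag = [5, 10] → torsion [5, 10]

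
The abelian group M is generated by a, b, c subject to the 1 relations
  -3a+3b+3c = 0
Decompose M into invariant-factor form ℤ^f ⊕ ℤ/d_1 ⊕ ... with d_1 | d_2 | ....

rank_ℚ(R)=1; free=3−1=2
SNF(R) diag = [3] → torsion [3]

Answer: M ≅ ℤ^2 ⊕ ℤ/3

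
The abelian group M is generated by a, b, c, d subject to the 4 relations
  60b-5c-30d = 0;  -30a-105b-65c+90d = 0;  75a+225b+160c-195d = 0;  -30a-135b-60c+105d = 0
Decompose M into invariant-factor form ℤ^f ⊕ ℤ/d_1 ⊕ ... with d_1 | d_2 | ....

Answer: M ≅ ℤ/5 ⊕ ℤ/15 ⊕ ℤ/15 ⊕ ℤ/45

Derivation:
rank_ℚ(R)=4; free=4−4=0
SNF(R) diag = [5, 15, 15, 45] → torsion [5, 15, 15, 45]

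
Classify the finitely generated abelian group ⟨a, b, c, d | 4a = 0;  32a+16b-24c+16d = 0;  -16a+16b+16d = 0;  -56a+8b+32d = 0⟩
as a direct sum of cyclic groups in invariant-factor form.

Answer: M ≅ ℤ/4 ⊕ ℤ/8 ⊕ ℤ/24 ⊕ ℤ/48

Derivation:
rank_ℚ(R)=4; free=4−4=0
SNF(R) diag = [4, 8, 24, 48] → torsion [4, 8, 24, 48]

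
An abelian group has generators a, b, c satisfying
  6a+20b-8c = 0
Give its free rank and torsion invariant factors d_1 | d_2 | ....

Answer: M ≅ ℤ^2 ⊕ ℤ/2

Derivation:
rank_ℚ(R)=1; free=3−1=2
SNF(R) diag = [2] → torsion [2]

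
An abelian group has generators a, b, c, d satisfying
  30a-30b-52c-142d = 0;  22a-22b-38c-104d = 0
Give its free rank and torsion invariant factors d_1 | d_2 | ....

Answer: M ≅ ℤ^2 ⊕ ℤ/2 ⊕ ℤ/2

Derivation:
rank_ℚ(R)=2; free=4−2=2
SNF(R) diag = [2, 2] → torsion [2, 2]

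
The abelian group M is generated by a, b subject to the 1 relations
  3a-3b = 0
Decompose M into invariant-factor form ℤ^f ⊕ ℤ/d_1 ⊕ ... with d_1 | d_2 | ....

Answer: M ≅ ℤ^1 ⊕ ℤ/3

Derivation:
rank_ℚ(R)=1; free=2−1=1
SNF(R) diag = [3] → torsion [3]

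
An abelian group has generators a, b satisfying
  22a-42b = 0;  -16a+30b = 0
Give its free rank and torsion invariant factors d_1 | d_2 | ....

rank_ℚ(R)=2; free=2−2=0
SNF(R) diag = [2, 6] → torsion [2, 6]

Answer: M ≅ ℤ/2 ⊕ ℤ/6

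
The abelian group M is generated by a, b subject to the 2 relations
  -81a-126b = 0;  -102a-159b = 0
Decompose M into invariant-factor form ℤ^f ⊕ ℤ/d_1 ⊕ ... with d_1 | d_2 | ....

rank_ℚ(R)=2; free=2−2=0
SNF(R) diag = [3, 9] → torsion [3, 9]

Answer: M ≅ ℤ/3 ⊕ ℤ/9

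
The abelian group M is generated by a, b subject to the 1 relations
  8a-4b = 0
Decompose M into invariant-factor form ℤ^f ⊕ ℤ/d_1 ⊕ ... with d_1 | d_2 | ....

Answer: M ≅ ℤ^1 ⊕ ℤ/4

Derivation:
rank_ℚ(R)=1; free=2−1=1
SNF(R) diag = [4] → torsion [4]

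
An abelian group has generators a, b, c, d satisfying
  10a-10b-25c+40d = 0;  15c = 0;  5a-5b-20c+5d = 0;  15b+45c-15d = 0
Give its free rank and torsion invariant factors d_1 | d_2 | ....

Answer: M ≅ ℤ/5 ⊕ ℤ/15 ⊕ ℤ/15 ⊕ ℤ/30

Derivation:
rank_ℚ(R)=4; free=4−4=0
SNF(R) diag = [5, 15, 15, 30] → torsion [5, 15, 15, 30]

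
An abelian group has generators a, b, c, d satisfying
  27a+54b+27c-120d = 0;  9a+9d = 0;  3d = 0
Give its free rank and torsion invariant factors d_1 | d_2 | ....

Answer: M ≅ ℤ^1 ⊕ ℤ/3 ⊕ ℤ/9 ⊕ ℤ/27

Derivation:
rank_ℚ(R)=3; free=4−3=1
SNF(R) diag = [3, 9, 27] → torsion [3, 9, 27]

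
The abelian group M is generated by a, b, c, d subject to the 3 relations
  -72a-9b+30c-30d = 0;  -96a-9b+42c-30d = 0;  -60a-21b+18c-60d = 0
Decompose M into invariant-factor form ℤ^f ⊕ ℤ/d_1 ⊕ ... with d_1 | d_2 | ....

rank_ℚ(R)=3; free=4−3=1
SNF(R) diag = [3, 6, 12] → torsion [3, 6, 12]

Answer: M ≅ ℤ^1 ⊕ ℤ/3 ⊕ ℤ/6 ⊕ ℤ/12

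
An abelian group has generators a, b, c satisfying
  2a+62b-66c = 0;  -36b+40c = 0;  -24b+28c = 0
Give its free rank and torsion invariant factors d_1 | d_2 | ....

rank_ℚ(R)=3; free=3−3=0
SNF(R) diag = [2, 4, 12] → torsion [2, 4, 12]

Answer: M ≅ ℤ/2 ⊕ ℤ/4 ⊕ ℤ/12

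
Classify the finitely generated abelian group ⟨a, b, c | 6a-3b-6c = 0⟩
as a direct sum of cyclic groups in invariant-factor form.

rank_ℚ(R)=1; free=3−1=2
SNF(R) diag = [3] → torsion [3]

Answer: M ≅ ℤ^2 ⊕ ℤ/3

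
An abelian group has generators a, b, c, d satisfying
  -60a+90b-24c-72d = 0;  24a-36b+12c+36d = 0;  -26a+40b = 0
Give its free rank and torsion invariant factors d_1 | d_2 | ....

Answer: M ≅ ℤ^1 ⊕ ℤ/2 ⊕ ℤ/6 ⊕ ℤ/12

Derivation:
rank_ℚ(R)=3; free=4−3=1
SNF(R) diag = [2, 6, 12] → torsion [2, 6, 12]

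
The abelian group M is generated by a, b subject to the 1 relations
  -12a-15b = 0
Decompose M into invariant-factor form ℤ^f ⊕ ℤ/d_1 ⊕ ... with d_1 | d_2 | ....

rank_ℚ(R)=1; free=2−1=1
SNF(R) diag = [3] → torsion [3]

Answer: M ≅ ℤ^1 ⊕ ℤ/3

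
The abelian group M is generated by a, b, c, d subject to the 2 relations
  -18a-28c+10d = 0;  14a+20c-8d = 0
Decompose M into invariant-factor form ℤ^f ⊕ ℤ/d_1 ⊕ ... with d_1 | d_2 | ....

Answer: M ≅ ℤ^2 ⊕ ℤ/2 ⊕ ℤ/2

Derivation:
rank_ℚ(R)=2; free=4−2=2
SNF(R) diag = [2, 2] → torsion [2, 2]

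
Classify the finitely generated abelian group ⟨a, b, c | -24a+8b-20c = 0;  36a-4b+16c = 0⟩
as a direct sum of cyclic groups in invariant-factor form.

Answer: M ≅ ℤ^1 ⊕ ℤ/4 ⊕ ℤ/12

Derivation:
rank_ℚ(R)=2; free=3−2=1
SNF(R) diag = [4, 12] → torsion [4, 12]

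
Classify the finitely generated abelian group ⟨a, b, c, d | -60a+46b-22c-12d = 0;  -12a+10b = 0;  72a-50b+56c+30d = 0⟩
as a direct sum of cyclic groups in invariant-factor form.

Answer: M ≅ ℤ^1 ⊕ ℤ/2 ⊕ ℤ/2 ⊕ ℤ/6

Derivation:
rank_ℚ(R)=3; free=4−3=1
SNF(R) diag = [2, 2, 6] → torsion [2, 2, 6]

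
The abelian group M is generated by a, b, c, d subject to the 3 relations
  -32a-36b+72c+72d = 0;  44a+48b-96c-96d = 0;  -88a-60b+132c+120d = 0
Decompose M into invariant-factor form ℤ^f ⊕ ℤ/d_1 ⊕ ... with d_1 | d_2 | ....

rank_ℚ(R)=3; free=4−3=1
SNF(R) diag = [4, 12, 12] → torsion [4, 12, 12]

Answer: M ≅ ℤ^1 ⊕ ℤ/4 ⊕ ℤ/12 ⊕ ℤ/12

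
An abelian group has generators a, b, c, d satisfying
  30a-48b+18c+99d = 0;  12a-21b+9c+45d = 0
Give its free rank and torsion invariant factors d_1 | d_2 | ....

rank_ℚ(R)=2; free=4−2=2
SNF(R) diag = [3, 9] → torsion [3, 9]

Answer: M ≅ ℤ^2 ⊕ ℤ/3 ⊕ ℤ/9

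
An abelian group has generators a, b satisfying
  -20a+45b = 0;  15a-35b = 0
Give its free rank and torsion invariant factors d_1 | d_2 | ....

rank_ℚ(R)=2; free=2−2=0
SNF(R) diag = [5, 5] → torsion [5, 5]

Answer: M ≅ ℤ/5 ⊕ ℤ/5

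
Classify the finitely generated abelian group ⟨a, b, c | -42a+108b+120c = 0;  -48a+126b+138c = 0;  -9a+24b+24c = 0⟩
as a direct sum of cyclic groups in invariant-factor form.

rank_ℚ(R)=3; free=3−3=0
SNF(R) diag = [3, 6, 12] → torsion [3, 6, 12]

Answer: M ≅ ℤ/3 ⊕ ℤ/6 ⊕ ℤ/12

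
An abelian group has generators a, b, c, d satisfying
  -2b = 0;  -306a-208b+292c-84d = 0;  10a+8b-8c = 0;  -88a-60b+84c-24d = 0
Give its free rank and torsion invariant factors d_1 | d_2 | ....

rank_ℚ(R)=4; free=4−4=0
SNF(R) diag = [2, 2, 4, 12] → torsion [2, 2, 4, 12]

Answer: M ≅ ℤ/2 ⊕ ℤ/2 ⊕ ℤ/4 ⊕ ℤ/12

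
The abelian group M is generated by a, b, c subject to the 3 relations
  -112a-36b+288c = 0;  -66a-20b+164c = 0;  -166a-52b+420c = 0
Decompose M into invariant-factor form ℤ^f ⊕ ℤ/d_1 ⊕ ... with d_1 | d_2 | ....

Answer: M ≅ ℤ/2 ⊕ ℤ/4 ⊕ ℤ/8

Derivation:
rank_ℚ(R)=3; free=3−3=0
SNF(R) diag = [2, 4, 8] → torsion [2, 4, 8]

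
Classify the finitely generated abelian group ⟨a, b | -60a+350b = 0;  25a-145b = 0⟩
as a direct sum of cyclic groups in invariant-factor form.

Answer: M ≅ ℤ/5 ⊕ ℤ/10

Derivation:
rank_ℚ(R)=2; free=2−2=0
SNF(R) diag = [5, 10] → torsion [5, 10]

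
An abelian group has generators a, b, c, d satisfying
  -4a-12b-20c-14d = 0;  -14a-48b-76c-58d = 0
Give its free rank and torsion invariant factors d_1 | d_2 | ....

rank_ℚ(R)=2; free=4−2=2
SNF(R) diag = [2, 6] → torsion [2, 6]

Answer: M ≅ ℤ^2 ⊕ ℤ/2 ⊕ ℤ/6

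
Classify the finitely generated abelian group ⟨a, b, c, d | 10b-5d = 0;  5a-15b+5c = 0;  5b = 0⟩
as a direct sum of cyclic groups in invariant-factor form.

Answer: M ≅ ℤ^1 ⊕ ℤ/5 ⊕ ℤ/5 ⊕ ℤ/5

Derivation:
rank_ℚ(R)=3; free=4−3=1
SNF(R) diag = [5, 5, 5] → torsion [5, 5, 5]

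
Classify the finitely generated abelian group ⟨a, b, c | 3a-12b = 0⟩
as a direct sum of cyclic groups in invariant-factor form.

rank_ℚ(R)=1; free=3−1=2
SNF(R) diag = [3] → torsion [3]

Answer: M ≅ ℤ^2 ⊕ ℤ/3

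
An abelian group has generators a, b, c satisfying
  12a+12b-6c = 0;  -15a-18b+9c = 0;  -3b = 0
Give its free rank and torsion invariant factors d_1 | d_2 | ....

Answer: M ≅ ℤ/3 ⊕ ℤ/3 ⊕ ℤ/6

Derivation:
rank_ℚ(R)=3; free=3−3=0
SNF(R) diag = [3, 3, 6] → torsion [3, 3, 6]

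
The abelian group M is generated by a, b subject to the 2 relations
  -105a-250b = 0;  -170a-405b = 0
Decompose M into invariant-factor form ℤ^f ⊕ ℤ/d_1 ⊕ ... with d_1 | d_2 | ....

rank_ℚ(R)=2; free=2−2=0
SNF(R) diag = [5, 5] → torsion [5, 5]

Answer: M ≅ ℤ/5 ⊕ ℤ/5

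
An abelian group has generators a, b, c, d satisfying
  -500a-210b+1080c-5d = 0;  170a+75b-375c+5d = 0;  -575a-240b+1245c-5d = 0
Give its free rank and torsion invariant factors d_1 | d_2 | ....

Answer: M ≅ ℤ^1 ⊕ ℤ/5 ⊕ ℤ/15 ⊕ ℤ/15

Derivation:
rank_ℚ(R)=3; free=4−3=1
SNF(R) diag = [5, 15, 15] → torsion [5, 15, 15]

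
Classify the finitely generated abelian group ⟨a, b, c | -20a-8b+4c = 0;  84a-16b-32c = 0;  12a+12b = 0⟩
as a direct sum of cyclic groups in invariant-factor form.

rank_ℚ(R)=3; free=3−3=0
SNF(R) diag = [4, 4, 12] → torsion [4, 4, 12]

Answer: M ≅ ℤ/4 ⊕ ℤ/4 ⊕ ℤ/12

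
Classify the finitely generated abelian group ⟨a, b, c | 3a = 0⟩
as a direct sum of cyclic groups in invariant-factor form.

rank_ℚ(R)=1; free=3−1=2
SNF(R) diag = [3] → torsion [3]

Answer: M ≅ ℤ^2 ⊕ ℤ/3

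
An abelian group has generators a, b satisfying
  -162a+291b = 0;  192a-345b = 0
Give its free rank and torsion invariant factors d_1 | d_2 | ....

rank_ℚ(R)=2; free=2−2=0
SNF(R) diag = [3, 6] → torsion [3, 6]

Answer: M ≅ ℤ/3 ⊕ ℤ/6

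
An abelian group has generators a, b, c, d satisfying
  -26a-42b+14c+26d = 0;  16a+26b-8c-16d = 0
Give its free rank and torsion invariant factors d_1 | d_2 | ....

rank_ℚ(R)=2; free=4−2=2
SNF(R) diag = [2, 2] → torsion [2, 2]

Answer: M ≅ ℤ^2 ⊕ ℤ/2 ⊕ ℤ/2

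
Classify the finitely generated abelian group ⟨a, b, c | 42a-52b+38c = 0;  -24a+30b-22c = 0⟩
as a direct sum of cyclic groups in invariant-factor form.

Answer: M ≅ ℤ^1 ⊕ ℤ/2 ⊕ ℤ/2

Derivation:
rank_ℚ(R)=2; free=3−2=1
SNF(R) diag = [2, 2] → torsion [2, 2]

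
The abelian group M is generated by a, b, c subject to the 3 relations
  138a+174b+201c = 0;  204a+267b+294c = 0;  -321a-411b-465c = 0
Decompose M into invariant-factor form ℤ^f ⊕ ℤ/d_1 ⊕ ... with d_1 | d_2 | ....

Answer: M ≅ ℤ/3 ⊕ ℤ/9 ⊕ ℤ/27

Derivation:
rank_ℚ(R)=3; free=3−3=0
SNF(R) diag = [3, 9, 27] → torsion [3, 9, 27]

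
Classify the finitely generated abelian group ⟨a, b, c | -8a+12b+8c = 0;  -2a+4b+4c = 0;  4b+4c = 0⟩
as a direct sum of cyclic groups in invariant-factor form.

Answer: M ≅ ℤ/2 ⊕ ℤ/4 ⊕ ℤ/4

Derivation:
rank_ℚ(R)=3; free=3−3=0
SNF(R) diag = [2, 4, 4] → torsion [2, 4, 4]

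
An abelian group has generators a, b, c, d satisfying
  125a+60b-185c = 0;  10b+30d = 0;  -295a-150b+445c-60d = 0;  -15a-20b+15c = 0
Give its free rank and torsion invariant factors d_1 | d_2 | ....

rank_ℚ(R)=4; free=4−4=0
SNF(R) diag = [5, 10, 30, 60] → torsion [5, 10, 30, 60]

Answer: M ≅ ℤ/5 ⊕ ℤ/10 ⊕ ℤ/30 ⊕ ℤ/60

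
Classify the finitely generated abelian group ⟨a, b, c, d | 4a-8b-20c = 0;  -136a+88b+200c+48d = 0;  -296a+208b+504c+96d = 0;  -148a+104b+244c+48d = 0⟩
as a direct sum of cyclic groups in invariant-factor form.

rank_ℚ(R)=4; free=4−4=0
SNF(R) diag = [4, 8, 16, 48] → torsion [4, 8, 16, 48]

Answer: M ≅ ℤ/4 ⊕ ℤ/8 ⊕ ℤ/16 ⊕ ℤ/48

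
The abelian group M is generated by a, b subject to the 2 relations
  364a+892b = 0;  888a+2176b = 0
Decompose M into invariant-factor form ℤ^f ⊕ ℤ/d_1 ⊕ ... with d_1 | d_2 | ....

Answer: M ≅ ℤ/4 ⊕ ℤ/8

Derivation:
rank_ℚ(R)=2; free=2−2=0
SNF(R) diag = [4, 8] → torsion [4, 8]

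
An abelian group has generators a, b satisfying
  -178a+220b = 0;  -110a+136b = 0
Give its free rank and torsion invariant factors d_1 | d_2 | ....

rank_ℚ(R)=2; free=2−2=0
SNF(R) diag = [2, 4] → torsion [2, 4]

Answer: M ≅ ℤ/2 ⊕ ℤ/4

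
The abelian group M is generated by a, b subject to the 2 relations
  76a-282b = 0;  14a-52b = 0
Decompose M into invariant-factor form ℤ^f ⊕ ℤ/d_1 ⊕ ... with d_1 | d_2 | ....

rank_ℚ(R)=2; free=2−2=0
SNF(R) diag = [2, 2] → torsion [2, 2]

Answer: M ≅ ℤ/2 ⊕ ℤ/2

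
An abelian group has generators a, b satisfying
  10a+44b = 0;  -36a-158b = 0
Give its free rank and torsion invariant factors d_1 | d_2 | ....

Answer: M ≅ ℤ/2 ⊕ ℤ/2

Derivation:
rank_ℚ(R)=2; free=2−2=0
SNF(R) diag = [2, 2] → torsion [2, 2]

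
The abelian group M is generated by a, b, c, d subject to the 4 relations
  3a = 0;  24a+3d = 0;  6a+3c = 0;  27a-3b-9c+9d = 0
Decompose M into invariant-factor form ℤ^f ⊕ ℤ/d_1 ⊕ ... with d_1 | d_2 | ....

rank_ℚ(R)=4; free=4−4=0
SNF(R) diag = [3, 3, 3, 3] → torsion [3, 3, 3, 3]

Answer: M ≅ ℤ/3 ⊕ ℤ/3 ⊕ ℤ/3 ⊕ ℤ/3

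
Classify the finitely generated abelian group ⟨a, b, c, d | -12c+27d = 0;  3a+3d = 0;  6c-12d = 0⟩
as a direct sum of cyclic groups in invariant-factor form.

rank_ℚ(R)=3; free=4−3=1
SNF(R) diag = [3, 3, 6] → torsion [3, 3, 6]

Answer: M ≅ ℤ^1 ⊕ ℤ/3 ⊕ ℤ/3 ⊕ ℤ/6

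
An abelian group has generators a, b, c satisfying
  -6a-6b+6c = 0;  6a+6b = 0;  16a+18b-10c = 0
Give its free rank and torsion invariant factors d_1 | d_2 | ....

Answer: M ≅ ℤ/2 ⊕ ℤ/6 ⊕ ℤ/6

Derivation:
rank_ℚ(R)=3; free=3−3=0
SNF(R) diag = [2, 6, 6] → torsion [2, 6, 6]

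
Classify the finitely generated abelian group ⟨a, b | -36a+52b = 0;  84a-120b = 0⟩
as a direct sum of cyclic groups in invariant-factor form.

rank_ℚ(R)=2; free=2−2=0
SNF(R) diag = [4, 12] → torsion [4, 12]

Answer: M ≅ ℤ/4 ⊕ ℤ/12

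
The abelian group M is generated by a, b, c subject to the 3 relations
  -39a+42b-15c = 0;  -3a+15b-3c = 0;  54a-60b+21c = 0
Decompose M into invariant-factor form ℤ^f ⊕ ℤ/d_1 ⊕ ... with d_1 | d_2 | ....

Answer: M ≅ ℤ/3 ⊕ ℤ/3 ⊕ ℤ/3

Derivation:
rank_ℚ(R)=3; free=3−3=0
SNF(R) diag = [3, 3, 3] → torsion [3, 3, 3]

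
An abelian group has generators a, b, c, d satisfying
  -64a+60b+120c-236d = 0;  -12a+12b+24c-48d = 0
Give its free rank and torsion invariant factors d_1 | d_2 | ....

rank_ℚ(R)=2; free=4−2=2
SNF(R) diag = [4, 12] → torsion [4, 12]

Answer: M ≅ ℤ^2 ⊕ ℤ/4 ⊕ ℤ/12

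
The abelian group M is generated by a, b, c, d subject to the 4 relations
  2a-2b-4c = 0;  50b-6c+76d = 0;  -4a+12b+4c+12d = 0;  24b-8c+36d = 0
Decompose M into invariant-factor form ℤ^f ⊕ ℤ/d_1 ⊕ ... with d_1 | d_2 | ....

Answer: M ≅ ℤ/2 ⊕ ℤ/2 ⊕ ℤ/4 ⊕ ℤ/4

Derivation:
rank_ℚ(R)=4; free=4−4=0
SNF(R) diag = [2, 2, 4, 4] → torsion [2, 2, 4, 4]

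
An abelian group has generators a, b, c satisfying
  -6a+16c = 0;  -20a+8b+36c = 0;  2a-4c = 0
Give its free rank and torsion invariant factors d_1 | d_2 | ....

Answer: M ≅ ℤ/2 ⊕ ℤ/4 ⊕ ℤ/8

Derivation:
rank_ℚ(R)=3; free=3−3=0
SNF(R) diag = [2, 4, 8] → torsion [2, 4, 8]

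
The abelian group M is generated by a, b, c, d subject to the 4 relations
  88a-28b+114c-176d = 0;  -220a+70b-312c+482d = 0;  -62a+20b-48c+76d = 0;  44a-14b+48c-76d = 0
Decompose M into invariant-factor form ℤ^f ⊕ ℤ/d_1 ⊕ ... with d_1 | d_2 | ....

Answer: M ≅ ℤ/2 ⊕ ℤ/6 ⊕ ℤ/6 ⊕ ℤ/18

Derivation:
rank_ℚ(R)=4; free=4−4=0
SNF(R) diag = [2, 6, 6, 18] → torsion [2, 6, 6, 18]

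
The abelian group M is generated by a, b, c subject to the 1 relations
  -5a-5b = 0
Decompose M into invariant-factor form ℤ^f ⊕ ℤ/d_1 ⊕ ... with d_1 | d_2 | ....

Answer: M ≅ ℤ^2 ⊕ ℤ/5

Derivation:
rank_ℚ(R)=1; free=3−1=2
SNF(R) diag = [5] → torsion [5]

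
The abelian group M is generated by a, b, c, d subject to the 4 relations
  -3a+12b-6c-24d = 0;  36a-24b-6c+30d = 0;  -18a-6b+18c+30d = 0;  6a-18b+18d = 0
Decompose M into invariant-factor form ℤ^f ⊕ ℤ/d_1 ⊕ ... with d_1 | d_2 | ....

rank_ℚ(R)=4; free=4−4=0
SNF(R) diag = [3, 6, 6, 18] → torsion [3, 6, 6, 18]

Answer: M ≅ ℤ/3 ⊕ ℤ/6 ⊕ ℤ/6 ⊕ ℤ/18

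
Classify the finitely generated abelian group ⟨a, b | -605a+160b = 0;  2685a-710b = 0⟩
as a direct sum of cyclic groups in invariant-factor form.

rank_ℚ(R)=2; free=2−2=0
SNF(R) diag = [5, 10] → torsion [5, 10]

Answer: M ≅ ℤ/5 ⊕ ℤ/10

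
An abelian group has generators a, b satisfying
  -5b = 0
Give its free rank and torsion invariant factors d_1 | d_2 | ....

Answer: M ≅ ℤ^1 ⊕ ℤ/5

Derivation:
rank_ℚ(R)=1; free=2−1=1
SNF(R) diag = [5] → torsion [5]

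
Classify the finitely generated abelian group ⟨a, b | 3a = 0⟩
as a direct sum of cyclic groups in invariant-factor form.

Answer: M ≅ ℤ^1 ⊕ ℤ/3

Derivation:
rank_ℚ(R)=1; free=2−1=1
SNF(R) diag = [3] → torsion [3]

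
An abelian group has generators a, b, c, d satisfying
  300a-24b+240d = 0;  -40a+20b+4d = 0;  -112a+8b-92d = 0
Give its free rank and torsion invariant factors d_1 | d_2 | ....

Answer: M ≅ ℤ^1 ⊕ ℤ/4 ⊕ ℤ/12 ⊕ ℤ/36

Derivation:
rank_ℚ(R)=3; free=4−3=1
SNF(R) diag = [4, 12, 36] → torsion [4, 12, 36]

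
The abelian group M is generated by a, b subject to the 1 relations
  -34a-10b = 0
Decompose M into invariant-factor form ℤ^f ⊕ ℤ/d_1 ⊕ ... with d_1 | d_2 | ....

rank_ℚ(R)=1; free=2−1=1
SNF(R) diag = [2] → torsion [2]

Answer: M ≅ ℤ^1 ⊕ ℤ/2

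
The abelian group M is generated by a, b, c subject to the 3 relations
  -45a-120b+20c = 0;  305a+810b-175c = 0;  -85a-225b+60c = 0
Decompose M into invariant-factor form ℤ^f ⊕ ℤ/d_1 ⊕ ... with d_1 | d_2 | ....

Answer: M ≅ ℤ/5 ⊕ ℤ/5 ⊕ ℤ/15

Derivation:
rank_ℚ(R)=3; free=3−3=0
SNF(R) diag = [5, 5, 15] → torsion [5, 5, 15]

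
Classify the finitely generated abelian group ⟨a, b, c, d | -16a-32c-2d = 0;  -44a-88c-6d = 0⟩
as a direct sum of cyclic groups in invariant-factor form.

rank_ℚ(R)=2; free=4−2=2
SNF(R) diag = [2, 4] → torsion [2, 4]

Answer: M ≅ ℤ^2 ⊕ ℤ/2 ⊕ ℤ/4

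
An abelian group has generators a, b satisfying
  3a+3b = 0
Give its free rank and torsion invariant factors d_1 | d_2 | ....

Answer: M ≅ ℤ^1 ⊕ ℤ/3

Derivation:
rank_ℚ(R)=1; free=2−1=1
SNF(R) diag = [3] → torsion [3]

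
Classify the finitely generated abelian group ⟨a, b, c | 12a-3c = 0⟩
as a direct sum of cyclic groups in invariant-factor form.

Answer: M ≅ ℤ^2 ⊕ ℤ/3

Derivation:
rank_ℚ(R)=1; free=3−1=2
SNF(R) diag = [3] → torsion [3]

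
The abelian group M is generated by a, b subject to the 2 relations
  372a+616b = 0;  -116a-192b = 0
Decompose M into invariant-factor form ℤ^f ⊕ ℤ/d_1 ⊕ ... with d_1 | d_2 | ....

Answer: M ≅ ℤ/4 ⊕ ℤ/8

Derivation:
rank_ℚ(R)=2; free=2−2=0
SNF(R) diag = [4, 8] → torsion [4, 8]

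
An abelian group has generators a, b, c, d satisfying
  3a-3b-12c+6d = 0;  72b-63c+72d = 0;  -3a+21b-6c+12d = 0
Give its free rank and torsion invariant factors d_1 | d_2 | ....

Answer: M ≅ ℤ^1 ⊕ ℤ/3 ⊕ ℤ/9 ⊕ ℤ/18

Derivation:
rank_ℚ(R)=3; free=4−3=1
SNF(R) diag = [3, 9, 18] → torsion [3, 9, 18]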